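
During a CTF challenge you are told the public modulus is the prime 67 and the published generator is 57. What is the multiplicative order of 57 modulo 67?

By Lagrange's theorem, ord_67(57) divides φ(67) = 67 − 1 = 66 = 2 · 3 · 11.
Divisors of 66: 1, 2, 3, 6, 11, 22, 33, 66.
Compute 57^d (mod 67) for the divisors d until we hit 1:
57^1 ≡ 57 (mod 67)
57^2 ≡ 33 (mod 67)
57^3 ≡ 5 (mod 67)
57^6 ≡ 25 (mod 67)
57^11 ≡ 38 (mod 67)
57^22 ≡ 37 (mod 67)
57^33 ≡ 66 (mod 67)
57^66 ≡ 1 (mod 67) ✓
Therefore the multiplicative order of 57 modulo 67 is 66.

66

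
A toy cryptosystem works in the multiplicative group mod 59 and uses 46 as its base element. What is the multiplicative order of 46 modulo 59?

29

Since 46 ∈ (Z/59Z)^×, its order divides φ(59) = 59 − 1 = 58 = 2 · 29.
Divisors of 58: 1, 2, 29, 58.
Evaluate successive powers at the divisors of 58:
46^1 ≡ 46 (mod 59)
46^2 ≡ 51 (mod 59)
46^29 ≡ 1 (mod 59) ✓
Therefore the multiplicative order of 46 modulo 59 is 29.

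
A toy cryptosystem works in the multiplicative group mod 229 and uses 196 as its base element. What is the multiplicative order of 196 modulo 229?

The order of 196 must divide φ(229) = 229 − 1 = 228 = 2^2 · 3 · 19.
Divisors of 228: 1, 2, 3, 4, 6, 12, 19, 38, 57, 76, 114, 228.
Test each divisor d:
196^1 ≡ 196
196^2 ≡ 173
196^3 ≡ 16
196^4 ≡ 159
196^6 ≡ 27
196^12 ≡ 42
196^19 ≡ 134
196^38 ≡ 94
196^57 ≡ 1
Therefore the multiplicative order of 196 modulo 229 is 57.

57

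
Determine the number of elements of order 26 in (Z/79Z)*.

12

φ(79) = 79 − 1 = 78 = 2 · 3 · 13.
Since (Z/79Z)^× is cyclic of order 78, the number of elements of order d is φ(d) when d | 78 and 0 otherwise.
26 = 2 · 13 divides 78, and φ(26) = 12.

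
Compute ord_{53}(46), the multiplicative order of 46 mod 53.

By Lagrange's theorem, ord_53(46) divides φ(53) = 53 − 1 = 52 = 2^2 · 13.
Divisors of 52: 1, 2, 4, 13, 26, 52.
Check 46^d mod 53 for each divisor in increasing order:
46^1 ≡ 46 (mod 53)
46^2 ≡ 49 (mod 53)
46^4 ≡ 16 (mod 53)
46^13 ≡ 1 (mod 53) ✓
Hence ord(46) = 13.

13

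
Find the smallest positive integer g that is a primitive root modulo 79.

3

φ(79) = 79 − 1 = 78 = 2 · 3 · 13.
Test candidates g = 2, 3, … against the prime factors q ∈ {2, 3, 13} of φ(79): g is a generator iff g^(78/q) ≢ 1 for every such q.
g = 2: 2^39 ≡ 1 — hits 1, so not a primitive root.
g = 3: 3^39 ≡ 78; 3^26 ≡ 23; 3^6 ≡ 18 — none is 1, so 3 is a primitive root.
So 3 is the smallest generator of (Z/79Z)^×.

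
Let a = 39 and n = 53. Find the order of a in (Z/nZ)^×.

52

Since 39 ∈ (Z/53Z)^×, its order divides φ(53) = 53 − 1 = 52 = 2^2 · 13.
Divisors of 52: 1, 2, 4, 13, 26, 52.
Test each divisor d:
39^1 ≡ 39 (mod 53)
39^2 ≡ 37 (mod 53)
39^4 ≡ 44 (mod 53)
39^13 ≡ 30 (mod 53)
39^26 ≡ 52 (mod 53)
39^52 ≡ 1 (mod 53) ✓
Therefore the multiplicative order of 39 modulo 53 is 52.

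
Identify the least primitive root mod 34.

φ(34) = φ(2)·φ(17) = 1·16 = 16 = 2^4.
Test candidates g = 2, 3, … against the prime factors q ∈ {2} of φ(34): g is a generator iff g^(16/q) ≢ 1 for every such q.
g = 2: gcd(2, 34) = 2 > 1, not a unit — skip.
g = 3: 3^8 ≡ 33 — none is 1, so 3 is a primitive root.
So 3 is the smallest generator of (Z/34Z)^×.

3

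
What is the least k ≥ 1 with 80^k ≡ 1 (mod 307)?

306

Since 80 ∈ (Z/307Z)^×, its order divides φ(307) = 307 − 1 = 306 = 2 · 3^2 · 17.
Divisors of 306: 1, 2, 3, 6, 9, 17, 18, 34, 51, 102, 153, 306.
Test each divisor d:
80^1 ≡ 80 (mod 307)
80^2 ≡ 260 (mod 307)
80^3 ≡ 231 (mod 307)
80^6 ≡ 250 (mod 307)
80^9 ≡ 34 (mod 307)
80^17 ≡ 214 (mod 307)
80^18 ≡ 235 (mod 307)
80^34 ≡ 53 (mod 307)
80^51 ≡ 290 (mod 307)
80^102 ≡ 289 (mod 307)
80^153 ≡ 306 (mod 307)
80^306 ≡ 1 (mod 307) ✓
So ord_307(80) = 306.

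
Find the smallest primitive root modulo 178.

φ(178) = φ(2)·φ(89) = 1·88 = 88 = 2^3 · 11.
g is a primitive root iff g^(88/q) ≢ 1 (mod 178) for each prime q ∈ {2, 11}.
g = 2: gcd(2, 178) = 2 > 1, not a unit — skip.
g = 3: 3^44 ≡ 177; 3^8 ≡ 153 — none is 1, so 3 is a primitive root.
So 3 is the smallest generator of (Z/178Z)^×.

3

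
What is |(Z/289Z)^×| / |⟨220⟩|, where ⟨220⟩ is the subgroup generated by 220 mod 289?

ord(220) | φ(289) = φ(17^2) = 17·(17−1) = 272 = 2^4 · 17.
Divisors of 272: 1, 2, 4, 8, 16, 17, 34, 68, 136, 272.
Check 220^d mod 289 for each divisor in increasing order:
220^1 ≡ 220 (mod 289)
220^2 ≡ 137 (mod 289)
220^4 ≡ 273 (mod 289)
220^8 ≡ 256 (mod 289)
220^16 ≡ 222 (mod 289)
220^17 ≡ 288 (mod 289)
220^34 ≡ 1 (mod 289) ✓
So ord_289(220) = 34, hence |⟨220⟩| = 34.
[(Z/289Z)^× : ⟨220⟩] = 272/34 = 8.

8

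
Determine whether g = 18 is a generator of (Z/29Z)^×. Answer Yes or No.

Yes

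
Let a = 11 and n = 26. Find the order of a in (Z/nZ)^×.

12

By Lagrange's theorem, ord_26(11) divides φ(26) = φ(2)·φ(13) = 1·12 = 12 = 2^2 · 3.
Divisors of 12: 1, 2, 3, 4, 6, 12.
Test each divisor d:
11^1 ≡ 11 (mod 26)
11^2 ≡ 17 (mod 26)
11^3 ≡ 5 (mod 26)
11^4 ≡ 3 (mod 26)
11^6 ≡ 25 (mod 26)
11^12 ≡ 1 (mod 26) ✓
The smallest such exponent is 12, so the order of 11 is 12.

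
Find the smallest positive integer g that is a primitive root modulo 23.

5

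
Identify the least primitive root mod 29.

2

φ(29) = 29 − 1 = 28 = 2^2 · 7.
Test candidates g = 2, 3, … against the prime factors q ∈ {2, 7} of φ(29): g is a generator iff g^(28/q) ≢ 1 for every such q.
g = 2: 2^14 ≡ 28; 2^4 ≡ 16 — none is 1, so 2 is a primitive root.
The smallest primitive root modulo 29 is 2.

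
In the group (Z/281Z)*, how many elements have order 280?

96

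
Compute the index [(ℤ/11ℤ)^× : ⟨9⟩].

2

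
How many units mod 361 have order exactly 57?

φ(361) = φ(19^2) = 19·(19−1) = 342 = 2 · 3^2 · 19.
(Z/361Z)^× is cyclic (|G| = 342); a cyclic group of order m has exactly φ(d) elements of each order d | m, and none otherwise.
57 = 3 · 19 divides 342, and φ(57) = 36.

36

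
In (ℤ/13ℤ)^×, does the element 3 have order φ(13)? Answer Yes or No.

No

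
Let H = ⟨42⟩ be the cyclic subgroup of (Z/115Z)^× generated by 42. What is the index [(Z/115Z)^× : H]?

By Lagrange's theorem, ord_115(42) divides φ(115) = φ(5·23) = (5−1)·(23−1) = 4·22 = 88 = 2^3 · 11.
Divisors of 88: 1, 2, 4, 8, 11, 22, 44, 88.
Compute 42^d (mod 115) for the divisors d until we hit 1:
42^1 ≡ 42
42^2 ≡ 39
42^4 ≡ 26
42^8 ≡ 101
42^11 ≡ 68
42^22 ≡ 24
42^44 ≡ 1
So ord_115(42) = 44, hence |⟨42⟩| = 44.
The index is φ(115) / ord(42) = 88 / 44 = 2.

2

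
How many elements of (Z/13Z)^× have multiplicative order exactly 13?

0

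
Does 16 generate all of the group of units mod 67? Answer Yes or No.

No

φ(67) = 67 − 1 = 66 = 2 · 3 · 11.
It suffices to check that the order of 16 is not a proper divisor of 66: compute 16^(66/q) for q ∈ {2, 3, 11}.
16^33 ≡ 1 (mod 67)  [q = 2: ≡ 1 ✗]
16^22 ≡ 37 (mod 67)  [q = 3: ≢ 1 ✓]
16^6 ≡ 14 (mod 67)  [q = 11: ≢ 1 ✓]
Since 16^33 ≡ 1, the order of 16 divides 33 < 66, so 16 is not a primitive root.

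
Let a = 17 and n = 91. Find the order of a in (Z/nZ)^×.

6

The order of 17 must divide φ(91) = φ(7·13) = (7−1)·(13−1) = 6·12 = 72 = 2^3 · 3^2.
Divisors of 72: 1, 2, 3, 4, 6, 8, 9, 12, 18, 24, 36, 72.
Test each divisor d:
17^1 ≡ 17 (mod 91)
17^2 ≡ 16 (mod 91)
17^3 ≡ 90 (mod 91)
17^4 ≡ 74 (mod 91)
17^6 ≡ 1 (mod 91) ✓
Hence ord(17) = 6.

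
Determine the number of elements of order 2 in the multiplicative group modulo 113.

φ(113) = 113 − 1 = 112 = 2^4 · 7.
Since (Z/113Z)^× is cyclic of order 112, the number of elements of order d is φ(d) when d | 112 and 0 otherwise.
2 | 112, and φ(2) = 2 − 1 = 1.

1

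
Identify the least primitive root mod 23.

φ(23) = 23 − 1 = 22 = 2 · 11.
g is a primitive root iff g^(22/q) ≢ 1 (mod 23) for each prime q ∈ {2, 11}.
g = 2: 2^11 ≡ 1 — hits 1, so not a primitive root.
g = 3: 3^11 ≡ 1 — hits 1, so not a primitive root.
g = 4: 4^11 ≡ 1 — hits 1, so not a primitive root.
g = 5: 5^11 ≡ 22; 5^2 ≡ 2 — none is 1, so 5 is a primitive root.
So 5 is the smallest generator of (Z/23Z)^×.

5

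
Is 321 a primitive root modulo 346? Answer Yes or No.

φ(346) = φ(2)·φ(173) = 1·172 = 172 = 2^2 · 43.
Test 321^(172/q) mod 346 for each prime factor q of 172:
321^86 ≡ 1 (mod 346)  [q = 2: ≡ 1 ✗]
321^4 ≡ 337 (mod 346)  [q = 43: ≢ 1 ✓]
Since 321^86 ≡ 1, the order of 321 divides 86 < 172, so 321 is not a primitive root.

No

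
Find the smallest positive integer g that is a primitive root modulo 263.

5

φ(263) = 263 − 1 = 262 = 2 · 131.
Test candidates g = 2, 3, … against the prime factors q ∈ {2, 131} of φ(263): g is a generator iff g^(262/q) ≢ 1 for every such q.
g = 2: 2^131 ≡ 1 — hits 1, so not a primitive root.
g = 3: 3^131 ≡ 1 — hits 1, so not a primitive root.
g = 4: 4^131 ≡ 1 — hits 1, so not a primitive root.
g = 5: 5^131 ≡ 262; 5^2 ≡ 25 — none is 1, so 5 is a primitive root.
So 5 is the smallest generator of (Z/263Z)^×.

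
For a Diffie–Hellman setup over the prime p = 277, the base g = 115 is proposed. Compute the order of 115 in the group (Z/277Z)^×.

276

Since 115 ∈ (Z/277Z)^×, its order divides φ(277) = 277 − 1 = 276 = 2^2 · 3 · 23.
Divisors of 276: 1, 2, 3, 4, 6, 12, 23, 46, 69, 92, 138, 276.
Test each divisor d:
115^1 ≡ 115 (mod 277)
115^2 ≡ 206 (mod 277)
115^3 ≡ 145 (mod 277)
115^4 ≡ 55 (mod 277)
115^6 ≡ 250 (mod 277)
115^12 ≡ 175 (mod 277)
115^23 ≡ 182 (mod 277)
115^46 ≡ 161 (mod 277)
115^69 ≡ 217 (mod 277)
115^92 ≡ 160 (mod 277)
115^138 ≡ 276 (mod 277)
115^276 ≡ 1 (mod 277) ✓
Hence ord(115) = 276.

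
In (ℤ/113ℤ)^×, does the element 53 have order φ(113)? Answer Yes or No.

No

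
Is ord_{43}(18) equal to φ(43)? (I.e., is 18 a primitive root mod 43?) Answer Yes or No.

φ(43) = 43 − 1 = 42 = 2 · 3 · 7.
18 is a primitive root mod 43 iff 18^(φ(43)/q) ≢ 1 for every prime q | φ(43), i.e. q ∈ {2, 3, 7}.
18^21 ≡ 42 (mod 43)  [q = 2: ≢ 1 ✓]
18^14 ≡ 6 (mod 43)  [q = 3: ≢ 1 ✓]
18^6 ≡ 41 (mod 43)  [q = 7: ≢ 1 ✓]
All checks pass, so 18 has order 42 and is a primitive root modulo 43.

Yes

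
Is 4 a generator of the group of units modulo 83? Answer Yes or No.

φ(83) = 83 − 1 = 82 = 2 · 41.
4 is a primitive root mod 83 iff 4^(φ(83)/q) ≢ 1 for every prime q | φ(83), i.e. q ∈ {2, 41}.
4^41 ≡ 1 (mod 83)  [q = 2: ≡ 1 ✗]
4^2 ≡ 16 (mod 83)  [q = 41: ≢ 1 ✓]
4^41 ≡ 1 shows ord(4) | 41, strictly less than φ(83); not a primitive root.

No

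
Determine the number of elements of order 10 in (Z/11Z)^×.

4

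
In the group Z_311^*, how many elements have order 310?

φ(311) = 311 − 1 = 310 = 2 · 5 · 31.
(Z/311Z)^× is cyclic (|G| = 310); a cyclic group of order m has exactly φ(d) elements of each order d | m, and none otherwise.
310 = 2 · 5 · 31 divides 310, and φ(310) = 120.

120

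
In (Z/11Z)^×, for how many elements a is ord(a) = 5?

φ(11) = 11 − 1 = 10 = 2 · 5.
(Z/11Z)^× is cyclic (|G| = 10); a cyclic group of order m has exactly φ(d) elements of each order d | m, and none otherwise.
5 | 10, and φ(5) = 5 − 1 = 4.

4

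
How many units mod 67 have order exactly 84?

φ(67) = 67 − 1 = 66 = 2 · 3 · 11.
In a cyclic group of order 66, there are φ(d) elements of order d for each divisor d of 66, and zero for non-divisors.
Since 84 ∤ 66, the count is 0.

0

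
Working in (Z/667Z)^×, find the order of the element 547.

77

The order of 547 must divide φ(667) = φ(23·29) = (23−1)·(29−1) = 22·28 = 616 = 2^3 · 7 · 11.
Divisors of 616: 1, 2, 4, 7, 8, 11, 14, 22, 28, 44, 56, 77, 88, 154, 308, 616.
Test each divisor d:
547^1 ≡ 547 (mod 667)
547^2 ≡ 393 (mod 667)
547^4 ≡ 372 (mod 667)
547^7 ≡ 581 (mod 667)
547^8 ≡ 315 (mod 667)
547^11 ≡ 24 (mod 667)
547^14 ≡ 59 (mod 667)
547^22 ≡ 576 (mod 667)
547^28 ≡ 146 (mod 667)
547^44 ≡ 277 (mod 667)
547^56 ≡ 639 (mod 667)
547^77 ≡ 1 (mod 667) ✓
The smallest such exponent is 77, so the order of 547 is 77.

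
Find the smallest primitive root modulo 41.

6

φ(41) = 41 − 1 = 40 = 2^3 · 5.
Test candidates g = 2, 3, … against the prime factors q ∈ {2, 5} of φ(41): g is a generator iff g^(40/q) ≢ 1 for every such q.
g = 2: 2^20 ≡ 1 — hits 1, so not a primitive root.
g = 3: 3^20 ≡ 40; 3^8 ≡ 1 — hits 1, so not a primitive root.
g = 4: 4^20 ≡ 1 — hits 1, so not a primitive root.
g = 5: 5^20 ≡ 1 — hits 1, so not a primitive root.
g = 6: 6^20 ≡ 40; 6^8 ≡ 10 — none is 1, so 6 is a primitive root.
So 6 is the smallest generator of (Z/41Z)^×.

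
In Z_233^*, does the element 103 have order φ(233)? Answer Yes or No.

φ(233) = 233 − 1 = 232 = 2^3 · 29.
An element g generates (Z/233Z)^× iff g^(232/q) ≢ 1 (mod 233) for each prime q ∈ {2, 29}.
103^116 ≡ 232 (mod 233)  [q = 2: ≢ 1 ✓]
103^8 ≡ 4 (mod 233)  [q = 29: ≢ 1 ✓]
None equal 1, so ord_233(103) = 232: 103 is a primitive root.

Yes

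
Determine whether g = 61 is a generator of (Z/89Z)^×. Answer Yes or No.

φ(89) = 89 − 1 = 88 = 2^3 · 11.
61 is a primitive root mod 89 iff 61^(φ(89)/q) ≢ 1 for every prime q | φ(89), i.e. q ∈ {2, 11}.
61^44 ≡ 88 (mod 89)  [q = 2: ≢ 1 ✓]
61^8 ≡ 39 (mod 89)  [q = 11: ≢ 1 ✓]
All checks pass, so 61 has order 88 and is a primitive root modulo 89.

Yes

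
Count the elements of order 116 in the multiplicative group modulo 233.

56

φ(233) = 233 − 1 = 232 = 2^3 · 29.
In a cyclic group of order 232, there are φ(d) elements of order d for each divisor d of 232, and zero for non-divisors.
116 = 2^2 · 29 divides 232, and φ(116) = 56.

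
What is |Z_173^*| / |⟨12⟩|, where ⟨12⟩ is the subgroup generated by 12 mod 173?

1

ord(12) | φ(173) = 173 − 1 = 172 = 2^2 · 43.
Divisors of 172: 1, 2, 4, 43, 86, 172.
Check 12^d mod 173 for each divisor in increasing order:
12^1 ≡ 12 (mod 173)
12^2 ≡ 144 (mod 173)
12^4 ≡ 149 (mod 173)
12^43 ≡ 80 (mod 173)
12^86 ≡ 172 (mod 173)
12^172 ≡ 1 (mod 173) ✓
The order of 12 is 172, so the subgroup it generates has 172 elements.
The index is φ(173) / ord(12) = 172 / 172 = 1.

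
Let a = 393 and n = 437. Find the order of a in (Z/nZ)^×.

By Lagrange's theorem, ord_437(393) divides φ(437) = φ(19·23) = (19−1)·(23−1) = 18·22 = 396 = 2^2 · 3^2 · 11.
Divisors of 396: 1, 2, 3, 4, 6, 9, 11, 12, 18, 22, 33, 36, 44, 66, 99, 132, 198, 396.
Test each divisor d:
393^1 ≡ 393 (mod 437)
393^2 ≡ 188 (mod 437)
393^3 ≡ 31 (mod 437)
393^4 ≡ 384 (mod 437)
393^6 ≡ 87 (mod 437)
393^9 ≡ 75 (mod 437)
393^11 ≡ 116 (mod 437)
393^12 ≡ 140 (mod 437)
393^18 ≡ 381 (mod 437)
393^22 ≡ 346 (mod 437)
393^33 ≡ 369 (mod 437)
393^36 ≡ 77 (mod 437)
393^44 ≡ 415 (mod 437)
393^66 ≡ 254 (mod 437)
393^99 ≡ 208 (mod 437)
393^132 ≡ 277 (mod 437)
393^198 ≡ 1 (mod 437) ✓
The smallest such exponent is 198, so the order of 393 is 198.

198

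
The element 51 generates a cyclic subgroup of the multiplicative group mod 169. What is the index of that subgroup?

6

The order of 51 must divide φ(169) = φ(13^2) = 13·(13−1) = 156 = 2^2 · 3 · 13.
Divisors of 156: 1, 2, 3, 4, 6, 12, 13, 26, 39, 52, 78, 156.
Compute 51^d (mod 169) for the divisors d until we hit 1:
51^1 ≡ 51 (mod 169)
51^2 ≡ 66 (mod 169)
51^3 ≡ 155 (mod 169)
51^4 ≡ 131 (mod 169)
51^6 ≡ 27 (mod 169)
51^12 ≡ 53 (mod 169)
51^13 ≡ 168 (mod 169)
51^26 ≡ 1 (mod 169) ✓
Thus |⟨51⟩| = ord(51) = 26.
The index is φ(169) / ord(51) = 156 / 26 = 6.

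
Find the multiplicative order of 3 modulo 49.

The order of 3 must divide φ(49) = φ(7^2) = 7·(7−1) = 42 = 2 · 3 · 7.
Divisors of 42: 1, 2, 3, 6, 7, 14, 21, 42.
Evaluate successive powers at the divisors of 42:
3^1 ≡ 3
3^2 ≡ 9
3^3 ≡ 27
3^6 ≡ 43
3^7 ≡ 31
3^14 ≡ 30
3^21 ≡ 48
3^42 ≡ 1
Hence ord(3) = 42.

42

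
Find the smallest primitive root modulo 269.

φ(269) = 269 − 1 = 268 = 2^2 · 67.
Test candidates g = 2, 3, … against the prime factors q ∈ {2, 67} of φ(269): g is a generator iff g^(268/q) ≢ 1 for every such q.
g = 2: 2^134 ≡ 268; 2^4 ≡ 16 — none is 1, so 2 is a primitive root.
Hence the least primitive root of 269 is 2.

2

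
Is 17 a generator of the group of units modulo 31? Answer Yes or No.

φ(31) = 31 − 1 = 30 = 2 · 3 · 5.
Test 17^(30/q) mod 31 for each prime factor q of 30:
17^15 ≡ 30 (mod 31)  [q = 2: ≢ 1 ✓]
17^10 ≡ 25 (mod 31)  [q = 3: ≢ 1 ✓]
17^6 ≡ 8 (mod 31)  [q = 5: ≢ 1 ✓]
All checks pass, so 17 has order 30 and is a primitive root modulo 31.

Yes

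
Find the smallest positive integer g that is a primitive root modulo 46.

φ(46) = φ(2)·φ(23) = 1·22 = 22 = 2 · 11.
g is a primitive root iff g^(22/q) ≢ 1 (mod 46) for each prime q ∈ {2, 11}.
g = 2: gcd(2, 46) = 2 > 1, not a unit — skip.
g = 3: 3^11 ≡ 1 — hits 1, so not a primitive root.
g = 4: gcd(4, 46) = 2 > 1, not a unit — skip.
g = 5: 5^11 ≡ 45; 5^2 ≡ 25 — none is 1, so 5 is a primitive root.
Hence the least primitive root of 46 is 5.

5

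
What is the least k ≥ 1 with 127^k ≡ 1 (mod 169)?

78

Since 127 ∈ (Z/169Z)^×, its order divides φ(169) = φ(13^2) = 13·(13−1) = 156 = 2^2 · 3 · 13.
Divisors of 156: 1, 2, 3, 4, 6, 12, 13, 26, 39, 52, 78, 156.
Test each divisor d:
127^1 ≡ 127 (mod 169)
127^2 ≡ 74 (mod 169)
127^3 ≡ 103 (mod 169)
127^4 ≡ 68 (mod 169)
127^6 ≡ 131 (mod 169)
127^12 ≡ 92 (mod 169)
127^13 ≡ 23 (mod 169)
127^26 ≡ 22 (mod 169)
127^39 ≡ 168 (mod 169)
127^52 ≡ 146 (mod 169)
127^78 ≡ 1 (mod 169) ✓
Therefore the multiplicative order of 127 modulo 169 is 78.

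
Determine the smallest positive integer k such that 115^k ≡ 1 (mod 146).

72

The order of 115 must divide φ(146) = φ(2)·φ(73) = 1·72 = 72 = 2^3 · 3^2.
Divisors of 72: 1, 2, 3, 4, 6, 8, 9, 12, 18, 24, 36, 72.
Compute 115^d (mod 146) for the divisors d until we hit 1:
115^1 ≡ 115
115^2 ≡ 85
115^3 ≡ 139
115^4 ≡ 71
115^6 ≡ 49
115^8 ≡ 77
115^9 ≡ 95
115^12 ≡ 65
115^18 ≡ 119
115^24 ≡ 137
115^36 ≡ 145
115^72 ≡ 1
Therefore the multiplicative order of 115 modulo 146 is 72.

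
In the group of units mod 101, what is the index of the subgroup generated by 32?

5

Since 32 ∈ (Z/101Z)^×, its order divides φ(101) = 101 − 1 = 100 = 2^2 · 5^2.
Divisors of 100: 1, 2, 4, 5, 10, 20, 25, 50, 100.
Test each divisor d:
32^1 ≡ 32
32^2 ≡ 14
32^4 ≡ 95
32^5 ≡ 10
32^10 ≡ 100
32^20 ≡ 1
The order of 32 is 20, so the subgroup it generates has 20 elements.
[(Z/101Z)^× : ⟨32⟩] = 100/20 = 5.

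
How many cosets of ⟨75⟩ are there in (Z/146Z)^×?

8

Since 75 ∈ (Z/146Z)^×, its order divides φ(146) = φ(2)·φ(73) = 1·72 = 72 = 2^3 · 3^2.
Divisors of 72: 1, 2, 3, 4, 6, 8, 9, 12, 18, 24, 36, 72.
Compute 75^d (mod 146) for the divisors d until we hit 1:
75^1 ≡ 75
75^2 ≡ 77
75^3 ≡ 81
75^4 ≡ 89
75^6 ≡ 137
75^8 ≡ 37
75^9 ≡ 1
So ord_146(75) = 9, hence |⟨75⟩| = 9.
Index = |(Z/146Z)^×| / |⟨75⟩| = 72 / 9 = 8.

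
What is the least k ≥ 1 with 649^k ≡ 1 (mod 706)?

352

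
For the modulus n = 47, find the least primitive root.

5

φ(47) = 47 − 1 = 46 = 2 · 23.
Test candidates g = 2, 3, … against the prime factors q ∈ {2, 23} of φ(47): g is a generator iff g^(46/q) ≢ 1 for every such q.
g = 2: 2^23 ≡ 1 — hits 1, so not a primitive root.
g = 3: 3^23 ≡ 1 — hits 1, so not a primitive root.
g = 4: 4^23 ≡ 1 — hits 1, so not a primitive root.
g = 5: 5^23 ≡ 46; 5^2 ≡ 25 — none is 1, so 5 is a primitive root.
So 5 is the smallest generator of (Z/47Z)^×.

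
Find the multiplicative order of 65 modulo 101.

ord(65) | φ(101) = 101 − 1 = 100 = 2^2 · 5^2.
Divisors of 100: 1, 2, 4, 5, 10, 20, 25, 50, 100.
Compute 65^d (mod 101) for the divisors d until we hit 1:
65^1 ≡ 65
65^2 ≡ 84
65^4 ≡ 87
65^5 ≡ 100
65^10 ≡ 1
The smallest such exponent is 10, so the order of 65 is 10.

10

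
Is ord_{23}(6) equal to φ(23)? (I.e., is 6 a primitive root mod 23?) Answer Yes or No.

No

φ(23) = 23 − 1 = 22 = 2 · 11.
An element g generates (Z/23Z)^× iff g^(22/q) ≢ 1 (mod 23) for each prime q ∈ {2, 11}.
6^11 ≡ 1 (mod 23)  [q = 2: ≡ 1 ✗]
6^2 ≡ 13 (mod 23)  [q = 11: ≢ 1 ✓]
6^11 ≡ 1 shows ord(6) | 11, strictly less than φ(23); not a primitive root.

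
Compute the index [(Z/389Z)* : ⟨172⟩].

1

By Lagrange's theorem, ord_389(172) divides φ(389) = 389 − 1 = 388 = 2^2 · 97.
Divisors of 388: 1, 2, 4, 97, 194, 388.
Test each divisor d:
172^1 ≡ 172
172^2 ≡ 20
172^4 ≡ 11
172^97 ≡ 274
172^194 ≡ 388
172^388 ≡ 1
So ord_389(172) = 388, hence |⟨172⟩| = 388.
Index = |(Z/389Z)^×| / |⟨172⟩| = 388 / 388 = 1.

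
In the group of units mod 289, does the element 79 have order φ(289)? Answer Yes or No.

φ(289) = φ(17^2) = 17·(17−1) = 272 = 2^4 · 17.
An element g generates (Z/289Z)^× iff g^(272/q) ≢ 1 (mod 289) for each prime q ∈ {2, 17}.
79^136 ≡ 288 (mod 289)  [q = 2: ≢ 1 ✓]
79^16 ≡ 69 (mod 289)  [q = 17: ≢ 1 ✓]
Every test exponent gives a nontrivial residue, hence 79 generates the full group.

Yes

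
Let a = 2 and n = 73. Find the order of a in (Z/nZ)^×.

9

By Lagrange's theorem, ord_73(2) divides φ(73) = 73 − 1 = 72 = 2^3 · 3^2.
Divisors of 72: 1, 2, 3, 4, 6, 8, 9, 12, 18, 24, 36, 72.
Compute 2^d (mod 73) for the divisors d until we hit 1:
2^1 ≡ 2
2^2 ≡ 4
2^3 ≡ 8
2^4 ≡ 16
2^6 ≡ 64
2^8 ≡ 37
2^9 ≡ 1
The smallest such exponent is 9, so the order of 2 is 9.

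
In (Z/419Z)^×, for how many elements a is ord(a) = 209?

φ(419) = 419 − 1 = 418 = 2 · 11 · 19.
(Z/419Z)^× is cyclic (|G| = 418); a cyclic group of order m has exactly φ(d) elements of each order d | m, and none otherwise.
209 = 11 · 19 divides 418, and φ(209) = 180.

180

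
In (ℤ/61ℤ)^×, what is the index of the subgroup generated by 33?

3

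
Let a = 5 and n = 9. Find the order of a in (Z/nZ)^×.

6

By Lagrange's theorem, ord_9(5) divides φ(9) = φ(3^2) = 3·(3−1) = 6 = 2 · 3.
Divisors of 6: 1, 2, 3, 6.
Check 5^d mod 9 for each divisor in increasing order:
5^1 ≡ 5
5^2 ≡ 7
5^3 ≡ 8
5^6 ≡ 1
The smallest such exponent is 6, so the order of 5 is 6.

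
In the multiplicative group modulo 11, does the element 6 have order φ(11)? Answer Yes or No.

φ(11) = 11 − 1 = 10 = 2 · 5.
An element g generates (Z/11Z)^× iff g^(10/q) ≢ 1 (mod 11) for each prime q ∈ {2, 5}.
6^5 ≡ 10 (mod 11)  [q = 2: ≢ 1 ✓]
6^2 ≡ 3 (mod 11)  [q = 5: ≢ 1 ✓]
Every test exponent gives a nontrivial residue, hence 6 generates the full group.

Yes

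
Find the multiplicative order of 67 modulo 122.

60

By Lagrange's theorem, ord_122(67) divides φ(122) = φ(2)·φ(61) = 1·60 = 60 = 2^2 · 3 · 5.
Divisors of 60: 1, 2, 3, 4, 5, 6, 10, 12, 15, 20, 30, 60.
Compute 67^d (mod 122) for the divisors d until we hit 1:
67^1 ≡ 67
67^2 ≡ 97
67^3 ≡ 33
67^4 ≡ 15
67^5 ≡ 29
67^6 ≡ 113
67^10 ≡ 109
67^12 ≡ 81
67^15 ≡ 111
67^20 ≡ 47
67^30 ≡ 121
67^60 ≡ 1
The smallest such exponent is 60, so the order of 67 is 60.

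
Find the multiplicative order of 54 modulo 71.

5

ord(54) | φ(71) = 71 − 1 = 70 = 2 · 5 · 7.
Divisors of 70: 1, 2, 5, 7, 10, 14, 35, 70.
Evaluate successive powers at the divisors of 70:
54^1 ≡ 54
54^2 ≡ 5
54^5 ≡ 1
Therefore the multiplicative order of 54 modulo 71 is 5.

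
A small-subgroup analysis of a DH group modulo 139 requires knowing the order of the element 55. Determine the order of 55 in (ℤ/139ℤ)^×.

23

Since 55 ∈ (Z/139Z)^×, its order divides φ(139) = 139 − 1 = 138 = 2 · 3 · 23.
Divisors of 138: 1, 2, 3, 6, 23, 46, 69, 138.
Test each divisor d:
55^1 ≡ 55
55^2 ≡ 106
55^3 ≡ 131
55^6 ≡ 64
55^23 ≡ 1
The smallest such exponent is 23, so the order of 55 is 23.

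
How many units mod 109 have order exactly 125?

0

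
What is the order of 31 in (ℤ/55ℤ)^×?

5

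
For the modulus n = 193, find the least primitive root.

φ(193) = 193 − 1 = 192 = 2^6 · 3.
Test candidates g = 2, 3, … against the prime factors q ∈ {2, 3} of φ(193): g is a generator iff g^(192/q) ≢ 1 for every such q.
g = 2: 2^96 ≡ 1 — hits 1, so not a primitive root.
g = 3: 3^96 ≡ 1 — hits 1, so not a primitive root.
g = 4: 4^96 ≡ 1 — hits 1, so not a primitive root.
g = 5: 5^96 ≡ 192; 5^64 ≡ 84 — none is 1, so 5 is a primitive root.
Hence the least primitive root of 193 is 5.

5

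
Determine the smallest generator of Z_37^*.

2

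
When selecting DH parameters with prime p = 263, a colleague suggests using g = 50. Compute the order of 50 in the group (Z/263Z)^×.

131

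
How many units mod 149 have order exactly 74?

36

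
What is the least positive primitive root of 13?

2

φ(13) = 13 − 1 = 12 = 2^2 · 3.
Test candidates g = 2, 3, … against the prime factors q ∈ {2, 3} of φ(13): g is a generator iff g^(12/q) ≢ 1 for every such q.
g = 2: 2^6 ≡ 12; 2^4 ≡ 3 — none is 1, so 2 is a primitive root.
Hence the least primitive root of 13 is 2.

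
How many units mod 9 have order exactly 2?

φ(9) = φ(3^2) = 3·(3−1) = 6 = 2 · 3.
(Z/9Z)^× is cyclic (|G| = 6); a cyclic group of order m has exactly φ(d) elements of each order d | m, and none otherwise.
2 | 6, and φ(2) = 2 − 1 = 1.

1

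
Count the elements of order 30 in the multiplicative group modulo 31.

8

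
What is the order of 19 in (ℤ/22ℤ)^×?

10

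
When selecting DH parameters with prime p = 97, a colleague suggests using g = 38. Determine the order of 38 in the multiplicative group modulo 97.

96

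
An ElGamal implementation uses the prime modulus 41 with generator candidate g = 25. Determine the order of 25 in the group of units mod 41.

The order of 25 must divide φ(41) = 41 − 1 = 40 = 2^3 · 5.
Divisors of 40: 1, 2, 4, 5, 8, 10, 20, 40.
Test each divisor d:
25^1 ≡ 25
25^2 ≡ 10
25^4 ≡ 18
25^5 ≡ 40
25^8 ≡ 37
25^10 ≡ 1
So ord_41(25) = 10.

10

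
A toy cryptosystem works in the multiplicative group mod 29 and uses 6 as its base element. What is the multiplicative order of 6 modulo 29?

14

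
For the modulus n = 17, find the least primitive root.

φ(17) = 17 − 1 = 16 = 2^4.
Test candidates g = 2, 3, … against the prime factors q ∈ {2} of φ(17): g is a generator iff g^(16/q) ≢ 1 for every such q.
g = 2: 2^8 ≡ 1 — hits 1, so not a primitive root.
g = 3: 3^8 ≡ 16 — none is 1, so 3 is a primitive root.
So 3 is the smallest generator of (Z/17Z)^×.

3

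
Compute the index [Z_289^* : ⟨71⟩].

By Lagrange's theorem, ord_289(71) divides φ(289) = φ(17^2) = 17·(17−1) = 272 = 2^4 · 17.
Divisors of 272: 1, 2, 4, 8, 16, 17, 34, 68, 136, 272.
Compute 71^d (mod 289) for the divisors d until we hit 1:
71^1 ≡ 71
71^2 ≡ 128
71^4 ≡ 200
71^8 ≡ 118
71^16 ≡ 52
71^17 ≡ 224
71^34 ≡ 179
71^68 ≡ 251
71^136 ≡ 288
71^272 ≡ 1
So ord_289(71) = 272, hence |⟨71⟩| = 272.
[(Z/289Z)^× : ⟨71⟩] = 272/272 = 1.

1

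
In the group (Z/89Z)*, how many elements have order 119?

0

φ(89) = 89 − 1 = 88 = 2^3 · 11.
In a cyclic group of order 88, there are φ(d) elements of order d for each divisor d of 88, and zero for non-divisors.
Here 88 is not a multiple of 119, so there are no elements of order 119.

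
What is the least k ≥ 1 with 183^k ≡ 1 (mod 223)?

3

Since 183 ∈ (Z/223Z)^×, its order divides φ(223) = 223 − 1 = 222 = 2 · 3 · 37.
Divisors of 222: 1, 2, 3, 6, 37, 74, 111, 222.
Compute 183^d (mod 223) for the divisors d until we hit 1:
183^1 ≡ 183 (mod 223)
183^2 ≡ 39 (mod 223)
183^3 ≡ 1 (mod 223) ✓
Therefore the multiplicative order of 183 modulo 223 is 3.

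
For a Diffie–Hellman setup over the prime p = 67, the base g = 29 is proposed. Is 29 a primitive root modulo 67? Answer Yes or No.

φ(67) = 67 − 1 = 66 = 2 · 3 · 11.
Test 29^(66/q) mod 67 for each prime factor q of 66:
29^33 ≡ 1 (mod 67)  [q = 2: ≡ 1 ✗]
29^22 ≡ 29 (mod 67)  [q = 3: ≢ 1 ✓]
29^6 ≡ 1 (mod 67)  [q = 11: ≡ 1 ✗]
Since 29^33 ≡ 1, the order of 29 divides 33 < 66, so 29 is not a primitive root.

No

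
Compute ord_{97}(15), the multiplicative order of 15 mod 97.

96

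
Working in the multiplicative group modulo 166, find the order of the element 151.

Since 151 ∈ (Z/166Z)^×, its order divides φ(166) = φ(2)·φ(83) = 1·82 = 82 = 2 · 41.
Divisors of 82: 1, 2, 41, 82.
Evaluate successive powers at the divisors of 82:
151^1 ≡ 151
151^2 ≡ 59
151^41 ≡ 1
Therefore the multiplicative order of 151 modulo 166 is 41.

41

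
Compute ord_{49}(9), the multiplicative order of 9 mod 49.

21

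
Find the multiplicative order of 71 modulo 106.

By Lagrange's theorem, ord_106(71) divides φ(106) = φ(2)·φ(53) = 1·52 = 52 = 2^2 · 13.
Divisors of 52: 1, 2, 4, 13, 26, 52.
Test each divisor d:
71^1 ≡ 71
71^2 ≡ 59
71^4 ≡ 89
71^13 ≡ 23
71^26 ≡ 105
71^52 ≡ 1
Hence ord(71) = 52.

52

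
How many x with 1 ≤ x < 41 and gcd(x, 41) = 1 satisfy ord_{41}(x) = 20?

8

φ(41) = 41 − 1 = 40 = 2^3 · 5.
(Z/41Z)^× is cyclic (|G| = 40); a cyclic group of order m has exactly φ(d) elements of each order d | m, and none otherwise.
20 = 2^2 · 5 divides 40, and φ(20) = 8.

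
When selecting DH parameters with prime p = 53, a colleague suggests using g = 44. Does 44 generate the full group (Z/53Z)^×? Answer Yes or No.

No

φ(53) = 53 − 1 = 52 = 2^2 · 13.
It suffices to check that the order of 44 is not a proper divisor of 52: compute 44^(52/q) for q ∈ {2, 13}.
44^26 ≡ 1 (mod 53)  [q = 2: ≡ 1 ✗]
44^4 ≡ 42 (mod 53)  [q = 13: ≢ 1 ✓]
44^26 ≡ 1 shows ord(44) | 26, strictly less than φ(53); not a primitive root.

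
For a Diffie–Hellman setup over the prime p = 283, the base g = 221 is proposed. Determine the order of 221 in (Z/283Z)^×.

282

By Lagrange's theorem, ord_283(221) divides φ(283) = 283 − 1 = 282 = 2 · 3 · 47.
Divisors of 282: 1, 2, 3, 6, 47, 94, 141, 282.
Test each divisor d:
221^1 ≡ 221 (mod 283)
221^2 ≡ 165 (mod 283)
221^3 ≡ 241 (mod 283)
221^6 ≡ 66 (mod 283)
221^47 ≡ 239 (mod 283)
221^94 ≡ 238 (mod 283)
221^141 ≡ 282 (mod 283)
221^282 ≡ 1 (mod 283) ✓
The smallest such exponent is 282, so the order of 221 is 282.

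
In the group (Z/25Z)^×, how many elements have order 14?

φ(25) = φ(5^2) = 5·(5−1) = 20 = 2^2 · 5.
In a cyclic group of order 20, there are φ(d) elements of order d for each divisor d of 20, and zero for non-divisors.
Here 20 is not a multiple of 14, so there are no elements of order 14.

0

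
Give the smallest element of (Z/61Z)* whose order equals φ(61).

φ(61) = 61 − 1 = 60 = 2^2 · 3 · 5.
g is a primitive root iff g^(60/q) ≢ 1 (mod 61) for each prime q ∈ {2, 3, 5}.
g = 2: 2^30 ≡ 60; 2^20 ≡ 47; 2^12 ≡ 9 — none is 1, so 2 is a primitive root.
Hence the least primitive root of 61 is 2.

2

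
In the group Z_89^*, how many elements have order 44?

20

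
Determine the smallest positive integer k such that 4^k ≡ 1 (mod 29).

The order of 4 must divide φ(29) = 29 − 1 = 28 = 2^2 · 7.
Divisors of 28: 1, 2, 4, 7, 14, 28.
Compute 4^d (mod 29) for the divisors d until we hit 1:
4^1 ≡ 4 (mod 29)
4^2 ≡ 16 (mod 29)
4^4 ≡ 24 (mod 29)
4^7 ≡ 28 (mod 29)
4^14 ≡ 1 (mod 29) ✓
Hence ord(4) = 14.

14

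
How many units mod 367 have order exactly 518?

0

φ(367) = 367 − 1 = 366 = 2 · 3 · 61.
In a cyclic group of order 366, there are φ(d) elements of order d for each divisor d of 366, and zero for non-divisors.
518 does not divide 366, so no element of (Z/367Z)^× has order 518.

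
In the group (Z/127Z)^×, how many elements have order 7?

6

φ(127) = 127 − 1 = 126 = 2 · 3^2 · 7.
In a cyclic group of order 126, there are φ(d) elements of order d for each divisor d of 126, and zero for non-divisors.
7 | 126, and φ(7) = 7 − 1 = 6.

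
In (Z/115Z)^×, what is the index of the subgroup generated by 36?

ord(36) | φ(115) = φ(5·23) = (5−1)·(23−1) = 4·22 = 88 = 2^3 · 11.
Divisors of 88: 1, 2, 4, 8, 11, 22, 44, 88.
Compute 36^d (mod 115) for the divisors d until we hit 1:
36^1 ≡ 36 (mod 115)
36^2 ≡ 31 (mod 115)
36^4 ≡ 41 (mod 115)
36^8 ≡ 71 (mod 115)
36^11 ≡ 1 (mod 115) ✓
Thus |⟨36⟩| = ord(36) = 11.
The index is φ(115) / ord(36) = 88 / 11 = 8.

8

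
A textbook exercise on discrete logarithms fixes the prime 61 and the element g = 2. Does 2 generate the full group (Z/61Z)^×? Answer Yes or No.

φ(61) = 61 − 1 = 60 = 2^2 · 3 · 5.
An element g generates (Z/61Z)^× iff g^(60/q) ≢ 1 (mod 61) for each prime q ∈ {2, 3, 5}.
2^30 ≡ 60 (mod 61)  [q = 2: ≢ 1 ✓]
2^20 ≡ 47 (mod 61)  [q = 3: ≢ 1 ✓]
2^12 ≡ 9 (mod 61)  [q = 5: ≢ 1 ✓]
None equal 1, so ord_61(2) = 60: 2 is a primitive root.

Yes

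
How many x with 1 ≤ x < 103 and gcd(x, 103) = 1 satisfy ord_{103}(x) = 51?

32

φ(103) = 103 − 1 = 102 = 2 · 3 · 17.
(Z/103Z)^× is cyclic (|G| = 102); a cyclic group of order m has exactly φ(d) elements of each order d | m, and none otherwise.
51 = 3 · 17 divides 102, and φ(51) = 32.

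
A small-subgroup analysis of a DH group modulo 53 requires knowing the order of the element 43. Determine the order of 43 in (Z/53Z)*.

26

The order of 43 must divide φ(53) = 53 − 1 = 52 = 2^2 · 13.
Divisors of 52: 1, 2, 4, 13, 26, 52.
Check 43^d mod 53 for each divisor in increasing order:
43^1 ≡ 43 (mod 53)
43^2 ≡ 47 (mod 53)
43^4 ≡ 36 (mod 53)
43^13 ≡ 52 (mod 53)
43^26 ≡ 1 (mod 53) ✓
The smallest such exponent is 26, so the order of 43 is 26.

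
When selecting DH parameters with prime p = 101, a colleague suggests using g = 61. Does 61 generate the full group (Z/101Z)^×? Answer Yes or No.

Yes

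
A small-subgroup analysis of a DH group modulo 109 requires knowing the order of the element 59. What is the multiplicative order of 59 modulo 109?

108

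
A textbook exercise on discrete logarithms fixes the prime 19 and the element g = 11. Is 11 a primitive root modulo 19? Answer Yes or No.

No

φ(19) = 19 − 1 = 18 = 2 · 3^2.
An element g generates (Z/19Z)^× iff g^(18/q) ≢ 1 (mod 19) for each prime q ∈ {2, 3}.
11^9 ≡ 1 (mod 19)  [q = 2: ≡ 1 ✗]
11^6 ≡ 1 (mod 19)  [q = 3: ≡ 1 ✗]
Since 11^9 ≡ 1, the order of 11 divides 9 < 18, so 11 is not a primitive root.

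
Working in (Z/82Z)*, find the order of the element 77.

20

ord(77) | φ(82) = φ(2)·φ(41) = 1·40 = 40 = 2^3 · 5.
Divisors of 40: 1, 2, 4, 5, 8, 10, 20, 40.
Compute 77^d (mod 82) for the divisors d until we hit 1:
77^1 ≡ 77
77^2 ≡ 25
77^4 ≡ 51
77^5 ≡ 73
77^8 ≡ 59
77^10 ≡ 81
77^20 ≡ 1
The smallest such exponent is 20, so the order of 77 is 20.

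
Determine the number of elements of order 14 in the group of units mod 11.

φ(11) = 11 − 1 = 10 = 2 · 5.
(Z/11Z)^× is cyclic (|G| = 10); a cyclic group of order m has exactly φ(d) elements of each order d | m, and none otherwise.
Since 14 ∤ 10, the count is 0.

0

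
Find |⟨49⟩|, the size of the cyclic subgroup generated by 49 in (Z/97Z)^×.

Since 49 ∈ (Z/97Z)^×, its order divides φ(97) = 97 − 1 = 96 = 2^5 · 3.
Divisors of 96: 1, 2, 3, 4, 6, 8, 12, 16, 24, 32, 48, 96.
Check 49^d mod 97 for each divisor in increasing order:
49^1 ≡ 49
49^2 ≡ 73
49^3 ≡ 85
49^4 ≡ 91
49^6 ≡ 47
49^8 ≡ 36
49^12 ≡ 75
49^16 ≡ 35
49^24 ≡ 96
49^32 ≡ 61
49^48 ≡ 1
So ord_97(49) = 48.

48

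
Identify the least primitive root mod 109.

φ(109) = 109 − 1 = 108 = 2^2 · 3^3.
Test candidates g = 2, 3, … against the prime factors q ∈ {2, 3} of φ(109): g is a generator iff g^(108/q) ≢ 1 for every such q.
g = 2: 2^54 ≡ 108; 2^36 ≡ 1 — hits 1, so not a primitive root.
g = 3: 3^54 ≡ 1 — hits 1, so not a primitive root.
g = 4: 4^54 ≡ 1 — hits 1, so not a primitive root.
g = 5: 5^54 ≡ 1 — hits 1, so not a primitive root.
g = 6: 6^54 ≡ 108; 6^36 ≡ 63 — none is 1, so 6 is a primitive root.
The smallest primitive root modulo 109 is 6.

6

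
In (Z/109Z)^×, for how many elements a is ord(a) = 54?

φ(109) = 109 − 1 = 108 = 2^2 · 3^3.
Since (Z/109Z)^× is cyclic of order 108, the number of elements of order d is φ(d) when d | 108 and 0 otherwise.
54 = 2 · 3^3 divides 108, and φ(54) = 18.

18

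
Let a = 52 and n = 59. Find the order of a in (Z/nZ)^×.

58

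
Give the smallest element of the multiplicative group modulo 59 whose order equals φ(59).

2

φ(59) = 59 − 1 = 58 = 2 · 29.
Test candidates g = 2, 3, … against the prime factors q ∈ {2, 29} of φ(59): g is a generator iff g^(58/q) ≢ 1 for every such q.
g = 2: 2^29 ≡ 58; 2^2 ≡ 4 — none is 1, so 2 is a primitive root.
Hence the least primitive root of 59 is 2.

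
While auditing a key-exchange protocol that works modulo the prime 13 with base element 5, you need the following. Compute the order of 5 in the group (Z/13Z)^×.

The order of 5 must divide φ(13) = 13 − 1 = 12 = 2^2 · 3.
Divisors of 12: 1, 2, 3, 4, 6, 12.
Evaluate successive powers at the divisors of 12:
5^1 ≡ 5 (mod 13)
5^2 ≡ 12 (mod 13)
5^3 ≡ 8 (mod 13)
5^4 ≡ 1 (mod 13) ✓
Therefore the multiplicative order of 5 modulo 13 is 4.

4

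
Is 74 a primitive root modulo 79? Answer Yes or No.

φ(79) = 79 − 1 = 78 = 2 · 3 · 13.
Test 74^(78/q) mod 79 for each prime factor q of 78:
74^39 ≡ 78 (mod 79)  [q = 2: ≢ 1 ✓]
74^26 ≡ 55 (mod 79)  [q = 3: ≢ 1 ✓]
74^6 ≡ 62 (mod 79)  [q = 13: ≢ 1 ✓]
Every test exponent gives a nontrivial residue, hence 74 generates the full group.

Yes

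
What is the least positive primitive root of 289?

3

φ(289) = φ(17^2) = 17·(17−1) = 272 = 2^4 · 17.
Test candidates g = 2, 3, … against the prime factors q ∈ {2, 17} of φ(289): g is a generator iff g^(272/q) ≢ 1 for every such q.
g = 2: 2^136 ≡ 1 — hits 1, so not a primitive root.
g = 3: 3^136 ≡ 288; 3^16 ≡ 171 — none is 1, so 3 is a primitive root.
So 3 is the smallest generator of (Z/289Z)^×.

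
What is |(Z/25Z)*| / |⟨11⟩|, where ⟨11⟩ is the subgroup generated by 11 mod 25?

4

ord(11) | φ(25) = φ(5^2) = 5·(5−1) = 20 = 2^2 · 5.
Divisors of 20: 1, 2, 4, 5, 10, 20.
Compute 11^d (mod 25) for the divisors d until we hit 1:
11^1 ≡ 11
11^2 ≡ 21
11^4 ≡ 16
11^5 ≡ 1
Thus |⟨11⟩| = ord(11) = 5.
[(Z/25Z)^× : ⟨11⟩] = 20/5 = 4.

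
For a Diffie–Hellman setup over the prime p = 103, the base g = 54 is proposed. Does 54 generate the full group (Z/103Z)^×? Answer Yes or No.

φ(103) = 103 − 1 = 102 = 2 · 3 · 17.
54 is a primitive root mod 103 iff 54^(φ(103)/q) ≢ 1 for every prime q | φ(103), i.e. q ∈ {2, 3, 17}.
54^51 ≡ 102 (mod 103)  [q = 2: ≢ 1 ✓]
54^34 ≡ 46 (mod 103)  [q = 3: ≢ 1 ✓]
54^6 ≡ 14 (mod 103)  [q = 17: ≢ 1 ✓]
Every test exponent gives a nontrivial residue, hence 54 generates the full group.

Yes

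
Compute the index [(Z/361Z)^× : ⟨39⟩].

18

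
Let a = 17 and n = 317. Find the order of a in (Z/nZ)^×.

Since 17 ∈ (Z/317Z)^×, its order divides φ(317) = 317 − 1 = 316 = 2^2 · 79.
Divisors of 316: 1, 2, 4, 79, 158, 316.
Evaluate successive powers at the divisors of 316:
17^1 ≡ 17 (mod 317)
17^2 ≡ 289 (mod 317)
17^4 ≡ 150 (mod 317)
17^79 ≡ 114 (mod 317)
17^158 ≡ 316 (mod 317)
17^316 ≡ 1 (mod 317) ✓
Hence ord(17) = 316.

316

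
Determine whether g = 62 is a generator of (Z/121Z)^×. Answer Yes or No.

φ(121) = φ(11^2) = 11·(11−1) = 110 = 2 · 5 · 11.
62 is a primitive root mod 121 iff 62^(φ(121)/q) ≢ 1 for every prime q | φ(121), i.e. q ∈ {2, 5, 11}.
62^55 ≡ 120 (mod 121)  [q = 2: ≢ 1 ✓]
62^22 ≡ 27 (mod 121)  [q = 5: ≢ 1 ✓]
62^10 ≡ 67 (mod 121)  [q = 11: ≢ 1 ✓]
Every test exponent gives a nontrivial residue, hence 62 generates the full group.

Yes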